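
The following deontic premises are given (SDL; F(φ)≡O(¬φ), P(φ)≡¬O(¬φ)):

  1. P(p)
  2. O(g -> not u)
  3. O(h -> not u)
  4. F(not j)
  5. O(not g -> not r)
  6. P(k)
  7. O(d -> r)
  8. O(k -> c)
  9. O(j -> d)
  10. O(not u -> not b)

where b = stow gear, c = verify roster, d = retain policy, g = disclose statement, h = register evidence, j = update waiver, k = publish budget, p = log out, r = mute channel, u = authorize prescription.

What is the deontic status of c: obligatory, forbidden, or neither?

Neither

Premise 8 is O(k -> c), but O(k) is not derivable from the premises (the permission P(k) asserts only not O(not k), not O(k)), so it does not yield O(c).
No premise or chain of K-axiom applications forces O(c), and none forces O(not c). So c is neither obligatory nor forbidden under these norms.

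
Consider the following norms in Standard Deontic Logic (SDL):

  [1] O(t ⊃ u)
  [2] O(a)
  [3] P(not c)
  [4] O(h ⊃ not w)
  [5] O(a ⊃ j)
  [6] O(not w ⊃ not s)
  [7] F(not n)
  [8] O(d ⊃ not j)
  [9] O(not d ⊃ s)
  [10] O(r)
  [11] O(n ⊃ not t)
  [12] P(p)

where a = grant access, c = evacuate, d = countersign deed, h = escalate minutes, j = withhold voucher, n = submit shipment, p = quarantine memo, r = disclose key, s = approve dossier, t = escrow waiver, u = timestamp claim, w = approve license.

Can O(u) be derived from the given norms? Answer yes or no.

No

Premise 1 is O(t ⊃ u), but O(t) is not derivable from the premises, so it does not yield O(u).
No other premise forces O(u). An ideal world satisfying every premise can still have u false, so O(u) is not derivable.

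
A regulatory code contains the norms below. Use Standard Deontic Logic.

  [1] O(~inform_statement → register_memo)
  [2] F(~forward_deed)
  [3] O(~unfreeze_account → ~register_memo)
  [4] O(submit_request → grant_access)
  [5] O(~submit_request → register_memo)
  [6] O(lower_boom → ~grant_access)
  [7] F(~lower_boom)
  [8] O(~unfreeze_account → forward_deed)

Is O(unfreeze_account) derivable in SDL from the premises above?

Premise 7, F(~lower_boom), is equivalent to O(lower_boom).
Premise 6 is O(lower_boom → ~grant_access); since O(lower_boom), deontic closure gives O(~grant_access).
The contrapositive of premise 4 (O(submit_request → grant_access)) is O(~grant_access → ~submit_request), and O(~grant_access) is already established, so O(~submit_request).
Premise 5 is O(~submit_request → register_memo); since O(~submit_request), deontic closure gives O(register_memo).
Premise 3 is O(~unfreeze_account → ~register_memo); contrapositively O(register_memo → unfreeze_account). Since O(register_memo) holds, K gives O(unfreeze_account).
Premises 1, 2, 8 do not contribute to this derivation.
So O(unfreeze_account) follows.

Yes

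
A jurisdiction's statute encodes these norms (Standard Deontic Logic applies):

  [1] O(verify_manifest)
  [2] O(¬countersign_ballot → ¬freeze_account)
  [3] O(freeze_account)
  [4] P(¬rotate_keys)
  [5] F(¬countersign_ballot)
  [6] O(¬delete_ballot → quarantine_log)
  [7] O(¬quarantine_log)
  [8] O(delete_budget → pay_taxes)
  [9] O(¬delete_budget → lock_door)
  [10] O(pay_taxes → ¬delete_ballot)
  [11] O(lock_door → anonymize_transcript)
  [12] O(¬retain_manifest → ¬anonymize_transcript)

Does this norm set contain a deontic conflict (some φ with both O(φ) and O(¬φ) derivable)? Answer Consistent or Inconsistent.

Consistent

Premise 2 is O(¬countersign_ballot → ¬freeze_account), but O(¬countersign_ballot) is not derivable from the premises, so it does not yield O(¬freeze_account).
So O(¬freeze_account) is not derivable, and the apparent clash with O(freeze_account) does not arise.
A world satisfying every obligation exists (e.g. anonymize_transcript=true, countersign_ballot=true, delete_ballot=true, delete_budget=false, freeze_account=true, lock_door=true, pay_taxes=false, quarantine_log=false, retain_manifest=true, rotate_keys=false, verify_manifest=true); no atom is both obligatory and forbidden, so the set is consistent.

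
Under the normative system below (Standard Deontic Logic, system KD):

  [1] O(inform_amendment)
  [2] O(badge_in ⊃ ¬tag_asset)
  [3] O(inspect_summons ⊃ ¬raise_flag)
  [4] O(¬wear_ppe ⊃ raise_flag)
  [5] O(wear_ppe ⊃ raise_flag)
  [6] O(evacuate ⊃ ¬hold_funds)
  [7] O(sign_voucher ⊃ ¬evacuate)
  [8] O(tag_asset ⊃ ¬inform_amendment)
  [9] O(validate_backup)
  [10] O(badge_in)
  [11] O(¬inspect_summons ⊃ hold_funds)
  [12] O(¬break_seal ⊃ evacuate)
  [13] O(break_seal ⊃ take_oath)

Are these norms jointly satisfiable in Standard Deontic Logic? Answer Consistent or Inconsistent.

Consistent

Premise 8 is O(tag_asset ⊃ ¬inform_amendment), but O(tag_asset) is not derivable from the premises, so it does not yield O(¬inform_amendment).
So O(¬inform_amendment) is not derivable, and the apparent clash with O(inform_amendment) does not arise.
A world satisfying every obligation exists (e.g. badge_in=true, break_seal=true, evacuate=false, hold_funds=true, inform_amendment=true, inspect_summons=false, raise_flag=true, sign_voucher=false, tag_asset=false, take_oath=true, validate_backup=true, wear_ppe=false); no atom is both obligatory and forbidden, so the set is consistent.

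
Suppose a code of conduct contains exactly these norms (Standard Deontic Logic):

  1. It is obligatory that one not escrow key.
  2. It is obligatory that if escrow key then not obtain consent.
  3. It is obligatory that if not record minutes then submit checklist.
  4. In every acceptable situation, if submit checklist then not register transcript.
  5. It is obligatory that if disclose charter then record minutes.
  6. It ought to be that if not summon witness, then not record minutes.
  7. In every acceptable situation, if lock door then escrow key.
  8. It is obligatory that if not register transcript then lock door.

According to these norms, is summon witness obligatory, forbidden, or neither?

Obligatory

Premise 1 gives O(¬escrow_key).
Premise 7 is O(lock_door → escrow_key); contrapositively O(¬escrow_key → ¬lock_door). Since O(¬escrow_key) holds, K gives O(¬lock_door).
Premise 8, O(¬register_transcript → lock_door), contraposes to O(¬lock_door → register_transcript); with O(¬lock_door) we get O(register_transcript).
Premise 4, O(submit_checklist → ¬register_transcript), contraposes to O(register_transcript → ¬submit_checklist); with O(register_transcript) we get O(¬submit_checklist).
The contrapositive of premise 3 (O(¬record_minutes → submit_checklist)) is O(¬submit_checklist → record_minutes), and O(¬submit_checklist) is already established, so O(record_minutes).
The contrapositive of premise 6 (O(¬summon_witness → ¬record_minutes)) is O(record_minutes → summon_witness), and O(record_minutes) is already established, so O(summon_witness).
Premises 2, 5 do not contribute to this derivation.
Hence summon_witness is obligatory.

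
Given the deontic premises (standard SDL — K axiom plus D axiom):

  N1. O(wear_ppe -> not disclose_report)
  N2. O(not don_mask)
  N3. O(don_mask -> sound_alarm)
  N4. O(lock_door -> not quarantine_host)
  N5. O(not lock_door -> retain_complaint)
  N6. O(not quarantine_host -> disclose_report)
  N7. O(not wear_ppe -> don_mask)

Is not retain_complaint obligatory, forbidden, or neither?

From premise 2 we have O(not don_mask).
Premise 7 is O(not wear_ppe -> don_mask); contrapositively O(not don_mask -> wear_ppe). Since O(not don_mask) holds, K gives O(wear_ppe).
With premise 1, O(wear_ppe -> not disclose_report), the K-axiom yields O(not disclose_report).
The contrapositive of premise 6 (O(not quarantine_host -> disclose_report)) is O(not disclose_report -> quarantine_host), and O(not disclose_report) is already established, so O(quarantine_host).
Premise 4 is O(lock_door -> not quarantine_host); contrapositively O(quarantine_host -> not lock_door). Since O(quarantine_host) holds, K gives O(not lock_door).
With premise 5, O(not lock_door -> retain_complaint), the K-axiom yields O(retain_complaint).
Premise 3 does not contribute to this derivation.
Thus O(retain_complaint), which is F(not retain_complaint): not retain_complaint is forbidden.

Forbidden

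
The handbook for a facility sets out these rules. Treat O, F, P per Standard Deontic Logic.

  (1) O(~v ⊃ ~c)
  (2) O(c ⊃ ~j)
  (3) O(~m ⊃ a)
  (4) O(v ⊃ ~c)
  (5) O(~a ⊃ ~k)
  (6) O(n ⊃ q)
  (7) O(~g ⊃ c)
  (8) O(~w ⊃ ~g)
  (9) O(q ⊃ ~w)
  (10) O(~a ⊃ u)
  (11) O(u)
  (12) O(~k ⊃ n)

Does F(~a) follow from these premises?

Yes

By case analysis on ~v: premise 1 gives O(~v ⊃ ~c) and premise 4 gives O(v ⊃ ~c), so O(~c) either way.
Premise 7, O(~g ⊃ c), contraposes to O(~c ⊃ g); with O(~c) we get O(g).
The contrapositive of premise 8 (O(~w ⊃ ~g)) is O(g ⊃ w), and O(g) is already established, so O(w).
Premise 9, O(q ⊃ ~w), contraposes to O(w ⊃ ~q); with O(w) we get O(~q).
Premise 6 is O(n ⊃ q); contrapositively O(~q ⊃ ~n). Since O(~q) holds, K gives O(~n).
The contrapositive of premise 12 (O(~k ⊃ n)) is O(~n ⊃ k), and O(~n) is already established, so O(k).
Premise 5 is O(~a ⊃ ~k); contrapositively O(k ⊃ a). Since O(k) holds, K gives O(a).
Premises 2, 3, 10, 11 do not contribute to this derivation.
So O(a) holds, i.e. F(~a). The claim follows.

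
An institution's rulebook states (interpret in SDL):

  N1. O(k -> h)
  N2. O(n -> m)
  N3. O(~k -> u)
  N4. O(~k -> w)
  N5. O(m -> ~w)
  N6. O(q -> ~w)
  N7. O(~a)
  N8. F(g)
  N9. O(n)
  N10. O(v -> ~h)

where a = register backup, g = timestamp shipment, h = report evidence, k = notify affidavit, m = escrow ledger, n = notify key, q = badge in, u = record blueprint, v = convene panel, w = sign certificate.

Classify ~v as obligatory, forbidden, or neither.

Obligatory

From premise 9 we have O(n).
Applying K to premise 2 (O(n -> m)) and O(n) yields O(m).
From O(m) and premise 5, O(m -> ~w), we obtain O(~w).
The contrapositive of premise 4 (O(~k -> w)) is O(~w -> k), and O(~w) is already established, so O(k).
From O(k) and premise 1, O(k -> h), we obtain O(h).
Premise 10, O(v -> ~h), contraposes to O(h -> ~v); with O(h) we get O(~v).
Premises 3, 6, 7, 8 do not contribute to this derivation.
Hence ~v is obligatory.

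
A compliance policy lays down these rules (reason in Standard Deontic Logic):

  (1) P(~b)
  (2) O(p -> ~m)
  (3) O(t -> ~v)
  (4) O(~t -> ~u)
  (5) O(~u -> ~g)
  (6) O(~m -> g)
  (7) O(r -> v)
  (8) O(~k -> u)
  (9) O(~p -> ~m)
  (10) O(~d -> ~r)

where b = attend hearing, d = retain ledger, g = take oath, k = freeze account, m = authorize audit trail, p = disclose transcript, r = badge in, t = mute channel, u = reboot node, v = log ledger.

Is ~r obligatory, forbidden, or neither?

Premises 2 and 9 cover both cases: O(p -> ~m) and O(~p -> ~m). Since p ∨ ~p is a tautology, O(~m) follows.
Premise 6 is O(~m -> g); since O(~m), deontic closure gives O(g).
The contrapositive of premise 5 (O(~u -> ~g)) is O(g -> u), and O(g) is already established, so O(u).
Premise 4, O(~t -> ~u), contraposes to O(u -> t); with O(u) we get O(t).
With premise 3, O(t -> ~v), the K-axiom yields O(~v).
Premise 7 is O(r -> v); contrapositively O(~v -> ~r). Since O(~v) holds, K gives O(~r).
Premises 1, 8, 10 do not contribute to this derivation.
Hence ~r is obligatory.

Obligatory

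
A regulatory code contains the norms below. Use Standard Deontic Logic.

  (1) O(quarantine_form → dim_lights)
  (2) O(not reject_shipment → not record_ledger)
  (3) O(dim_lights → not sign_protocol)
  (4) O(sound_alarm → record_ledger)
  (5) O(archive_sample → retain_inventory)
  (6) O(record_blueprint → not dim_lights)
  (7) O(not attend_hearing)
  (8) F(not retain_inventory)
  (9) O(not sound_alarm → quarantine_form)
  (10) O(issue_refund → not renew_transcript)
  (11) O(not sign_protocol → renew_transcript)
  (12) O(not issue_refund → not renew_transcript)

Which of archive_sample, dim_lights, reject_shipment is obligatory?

reject_shipment

Premises 10 and 12 cover both cases: O(issue_refund → not renew_transcript) and O(not issue_refund → not renew_transcript). Since issue_refund ∨ not issue_refund is a tautology, O(not renew_transcript) follows.
Premise 11, O(not sign_protocol → renew_transcript), contraposes to O(not renew_transcript → sign_protocol); with O(not renew_transcript) we get O(sign_protocol).
The contrapositive of premise 3 (O(dim_lights → not sign_protocol)) is O(sign_protocol → not dim_lights), and O(sign_protocol) is already established, so O(not dim_lights).
The contrapositive of premise 1 (O(quarantine_form → dim_lights)) is O(not dim_lights → not quarantine_form), and O(not dim_lights) is already established, so O(not quarantine_form).
Premise 9, O(not sound_alarm → quarantine_form), contraposes to O(not quarantine_form → sound_alarm); with O(not quarantine_form) we get O(sound_alarm).
Premise 4 is O(sound_alarm → record_ledger); since O(sound_alarm), deontic closure gives O(record_ledger).
Premise 2, O(not reject_shipment → not record_ledger), contraposes to O(record_ledger → reject_shipment); with O(record_ledger) we get O(reject_shipment).
So O(reject_shipment) holds — reject_shipment is obligatory. None of the other listed options is made obligatory by any chain of premises.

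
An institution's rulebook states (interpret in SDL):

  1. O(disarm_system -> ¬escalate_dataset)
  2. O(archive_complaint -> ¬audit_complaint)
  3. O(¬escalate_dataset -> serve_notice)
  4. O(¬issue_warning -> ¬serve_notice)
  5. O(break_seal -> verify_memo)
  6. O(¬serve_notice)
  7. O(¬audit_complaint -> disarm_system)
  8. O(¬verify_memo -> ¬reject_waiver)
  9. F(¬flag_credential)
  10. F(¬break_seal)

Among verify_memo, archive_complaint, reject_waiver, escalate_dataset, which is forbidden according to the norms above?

Premise 6 states O(¬serve_notice) outright.
The contrapositive of premise 3 (O(¬escalate_dataset -> serve_notice)) is O(¬serve_notice -> escalate_dataset), and O(¬serve_notice) is already established, so O(escalate_dataset).
Premise 1, O(disarm_system -> ¬escalate_dataset), contraposes to O(escalate_dataset -> ¬disarm_system); with O(escalate_dataset) we get O(¬disarm_system).
The contrapositive of premise 7 (O(¬audit_complaint -> disarm_system)) is O(¬disarm_system -> audit_complaint), and O(¬disarm_system) is already established, so O(audit_complaint).
Premise 2 is O(archive_complaint -> ¬audit_complaint); contrapositively O(audit_complaint -> ¬archive_complaint). Since O(audit_complaint) holds, K gives O(¬archive_complaint).
So O(¬archive_complaint) holds, i.e. archive_complaint is forbidden. None of the other listed options is forbidden under the premises.

archive_complaint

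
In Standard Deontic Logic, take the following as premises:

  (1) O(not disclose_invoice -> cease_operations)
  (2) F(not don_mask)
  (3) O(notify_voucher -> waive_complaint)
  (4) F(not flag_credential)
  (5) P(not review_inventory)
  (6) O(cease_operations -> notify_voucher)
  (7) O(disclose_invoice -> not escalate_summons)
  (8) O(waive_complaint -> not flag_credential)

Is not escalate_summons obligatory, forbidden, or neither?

Premise 4, F(not flag_credential), is equivalent to O(flag_credential).
Premise 8, O(waive_complaint -> not flag_credential), contraposes to O(flag_credential -> not waive_complaint); with O(flag_credential) we get O(not waive_complaint).
Premise 3, O(notify_voucher -> waive_complaint), contraposes to O(not waive_complaint -> not notify_voucher); with O(not waive_complaint) we get O(not notify_voucher).
Premise 6, O(cease_operations -> notify_voucher), contraposes to O(not notify_voucher -> not cease_operations); with O(not notify_voucher) we get O(not cease_operations).
Premise 1 is O(not disclose_invoice -> cease_operations); contrapositively O(not cease_operations -> disclose_invoice). Since O(not cease_operations) holds, K gives O(disclose_invoice).
Applying K to premise 7 (O(disclose_invoice -> not escalate_summons)) and O(disclose_invoice) yields O(not escalate_summons).
Premises 2, 5 do not contribute to this derivation.
Hence not escalate_summons is obligatory.

Obligatory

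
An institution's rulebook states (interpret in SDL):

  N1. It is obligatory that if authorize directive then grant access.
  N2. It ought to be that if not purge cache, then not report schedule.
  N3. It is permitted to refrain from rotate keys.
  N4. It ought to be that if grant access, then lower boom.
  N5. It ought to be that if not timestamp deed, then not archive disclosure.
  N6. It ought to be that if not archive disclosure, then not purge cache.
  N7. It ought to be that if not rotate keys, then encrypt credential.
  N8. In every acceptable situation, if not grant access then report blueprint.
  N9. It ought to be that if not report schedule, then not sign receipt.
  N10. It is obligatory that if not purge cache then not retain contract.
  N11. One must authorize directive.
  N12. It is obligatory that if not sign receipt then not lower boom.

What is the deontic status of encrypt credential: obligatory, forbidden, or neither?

Premise 7 is O(¬rotate_keys → encrypt_credential), but O(¬rotate_keys) is not derivable from the premises (the permission P(¬rotate_keys) asserts only ¬O(rotate_keys), not O(¬rotate_keys)), so it does not yield O(encrypt_credential).
No premise or chain of K-axiom applications forces O(encrypt_credential), and none forces O(¬encrypt_credential). So encrypt_credential is neither obligatory nor forbidden under these norms.

Neither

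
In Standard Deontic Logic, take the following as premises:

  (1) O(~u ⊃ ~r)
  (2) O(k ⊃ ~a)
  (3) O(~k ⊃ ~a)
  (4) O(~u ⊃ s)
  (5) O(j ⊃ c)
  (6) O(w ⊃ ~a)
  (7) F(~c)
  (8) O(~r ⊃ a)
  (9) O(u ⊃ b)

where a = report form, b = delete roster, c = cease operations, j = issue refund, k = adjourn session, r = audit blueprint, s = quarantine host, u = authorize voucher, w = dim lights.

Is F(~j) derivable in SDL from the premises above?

Premise 5 is O(j ⊃ c); even if O(c) held, inferring O(j) would be affirming the consequent — invalid.
No other premise forces O(j). An ideal world satisfying every premise can still have ~j true, so F(~j) is not derivable.

No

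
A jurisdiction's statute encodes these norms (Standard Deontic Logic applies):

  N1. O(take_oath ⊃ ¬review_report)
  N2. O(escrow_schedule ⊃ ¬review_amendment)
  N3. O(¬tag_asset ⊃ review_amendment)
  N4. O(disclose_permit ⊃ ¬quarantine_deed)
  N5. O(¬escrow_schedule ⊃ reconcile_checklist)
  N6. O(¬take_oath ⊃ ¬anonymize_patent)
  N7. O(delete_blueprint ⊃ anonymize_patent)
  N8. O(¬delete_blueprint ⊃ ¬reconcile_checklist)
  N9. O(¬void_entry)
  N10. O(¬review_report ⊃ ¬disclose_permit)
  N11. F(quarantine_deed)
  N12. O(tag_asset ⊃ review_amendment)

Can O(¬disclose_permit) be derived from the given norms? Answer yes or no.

By case analysis on tag_asset: premise 12 gives O(tag_asset ⊃ review_amendment) and premise 3 gives O(¬tag_asset ⊃ review_amendment), so O(review_amendment) either way.
Premise 2, O(escrow_schedule ⊃ ¬review_amendment), contraposes to O(review_amendment ⊃ ¬escrow_schedule); with O(review_amendment) we get O(¬escrow_schedule).
Premise 5 is O(¬escrow_schedule ⊃ reconcile_checklist); since O(¬escrow_schedule), deontic closure gives O(reconcile_checklist).
Premise 8 is O(¬delete_blueprint ⊃ ¬reconcile_checklist); contrapositively O(reconcile_checklist ⊃ delete_blueprint). Since O(reconcile_checklist) holds, K gives O(delete_blueprint).
Applying K to premise 7 (O(delete_blueprint ⊃ anonymize_patent)) and O(delete_blueprint) yields O(anonymize_patent).
The contrapositive of premise 6 (O(¬take_oath ⊃ ¬anonymize_patent)) is O(anonymize_patent ⊃ take_oath), and O(anonymize_patent) is already established, so O(take_oath).
With premise 1, O(take_oath ⊃ ¬review_report), the K-axiom yields O(¬review_report).
From O(¬review_report) and premise 10, O(¬review_report ⊃ ¬disclose_permit), we obtain O(¬disclose_permit).
Premises 4, 9, 11 do not contribute to this derivation.
So O(¬disclose_permit) follows.

Yes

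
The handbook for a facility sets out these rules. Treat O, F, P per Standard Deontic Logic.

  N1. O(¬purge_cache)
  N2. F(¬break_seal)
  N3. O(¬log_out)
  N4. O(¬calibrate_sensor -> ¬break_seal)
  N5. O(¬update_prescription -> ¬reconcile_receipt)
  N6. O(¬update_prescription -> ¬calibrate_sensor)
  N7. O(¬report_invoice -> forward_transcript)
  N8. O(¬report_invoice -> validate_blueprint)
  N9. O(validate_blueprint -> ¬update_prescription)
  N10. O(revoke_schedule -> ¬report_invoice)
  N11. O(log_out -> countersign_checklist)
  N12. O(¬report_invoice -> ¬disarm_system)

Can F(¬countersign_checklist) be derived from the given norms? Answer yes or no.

Premise 11 is O(log_out -> countersign_checklist), but O(log_out) is not derivable from the premises, so it does not yield O(countersign_checklist).
No other premise forces O(countersign_checklist). An ideal world satisfying every premise can still have ¬countersign_checklist true, so F(¬countersign_checklist) is not derivable.

No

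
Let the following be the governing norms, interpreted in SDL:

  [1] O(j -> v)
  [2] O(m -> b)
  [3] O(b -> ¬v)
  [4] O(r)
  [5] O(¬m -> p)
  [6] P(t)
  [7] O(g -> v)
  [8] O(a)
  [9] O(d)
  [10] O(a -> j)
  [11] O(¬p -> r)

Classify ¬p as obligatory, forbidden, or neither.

Forbidden

Premise 8 states O(a) outright.
Applying K to premise 10 (O(a -> j)) and O(a) yields O(j).
With premise 1, O(j -> v), the K-axiom yields O(v).
Premise 3, O(b -> ¬v), contraposes to O(v -> ¬b); with O(v) we get O(¬b).
The contrapositive of premise 2 (O(m -> b)) is O(¬b -> ¬m), and O(¬b) is already established, so O(¬m).
Applying K to premise 5 (O(¬m -> p)) and O(¬m) yields O(p).
Premises 4, 6, 7, 9, 11 do not contribute to this derivation.
Thus O(p), which is F(¬p): ¬p is forbidden.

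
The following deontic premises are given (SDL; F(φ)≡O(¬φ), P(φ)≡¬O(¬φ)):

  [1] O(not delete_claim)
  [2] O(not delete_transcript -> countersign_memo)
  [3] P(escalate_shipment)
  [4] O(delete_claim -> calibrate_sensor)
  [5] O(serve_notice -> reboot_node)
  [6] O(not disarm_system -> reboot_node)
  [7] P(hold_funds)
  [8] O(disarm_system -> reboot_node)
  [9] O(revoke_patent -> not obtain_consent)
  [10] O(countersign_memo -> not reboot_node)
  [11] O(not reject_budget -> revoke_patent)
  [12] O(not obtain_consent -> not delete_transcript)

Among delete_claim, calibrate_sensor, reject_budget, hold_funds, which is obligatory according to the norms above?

reject_budget

By case analysis on not disarm_system: premise 6 gives O(not disarm_system -> reboot_node) and premise 8 gives O(disarm_system -> reboot_node), so O(reboot_node) either way.
The contrapositive of premise 10 (O(countersign_memo -> not reboot_node)) is O(reboot_node -> not countersign_memo), and O(reboot_node) is already established, so O(not countersign_memo).
The contrapositive of premise 2 (O(not delete_transcript -> countersign_memo)) is O(not countersign_memo -> delete_transcript), and O(not countersign_memo) is already established, so O(delete_transcript).
Premise 12 is O(not obtain_consent -> not delete_transcript); contrapositively O(delete_transcript -> obtain_consent). Since O(delete_transcript) holds, K gives O(obtain_consent).
Premise 9 is O(revoke_patent -> not obtain_consent); contrapositively O(obtain_consent -> not revoke_patent). Since O(obtain_consent) holds, K gives O(not revoke_patent).
The contrapositive of premise 11 (O(not reject_budget -> revoke_patent)) is O(not revoke_patent -> reject_budget), and O(not revoke_patent) is already established, so O(reject_budget).
So O(reject_budget) holds — reject_budget is obligatory. None of the other listed options is made obligatory by any chain of premises.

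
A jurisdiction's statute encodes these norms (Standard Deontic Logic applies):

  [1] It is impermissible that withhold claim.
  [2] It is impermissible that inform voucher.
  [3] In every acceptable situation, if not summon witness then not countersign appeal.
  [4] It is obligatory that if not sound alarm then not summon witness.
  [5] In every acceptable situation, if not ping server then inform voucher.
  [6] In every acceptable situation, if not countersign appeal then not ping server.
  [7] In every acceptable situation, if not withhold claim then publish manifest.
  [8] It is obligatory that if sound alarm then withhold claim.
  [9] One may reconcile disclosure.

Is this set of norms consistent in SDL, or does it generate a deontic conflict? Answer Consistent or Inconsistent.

Premise 2, F(inform_voucher), is equivalent to O(¬inform_voucher).
Premise 5, O(¬ping_server → inform_voucher), contraposes to O(¬inform_voucher → ping_server); with O(¬inform_voucher) we get O(ping_server).
Premise 6, O(¬countersign_appeal → ¬ping_server), contraposes to O(ping_server → countersign_appeal); with O(ping_server) we get O(countersign_appeal).
Premise 3 is O(¬summon_witness → ¬countersign_appeal); contrapositively O(countersign_appeal → summon_witness). Since O(countersign_appeal) holds, K gives O(summon_witness).
Premise 4, O(¬sound_alarm → ¬summon_witness), contraposes to O(summon_witness → sound_alarm); with O(summon_witness) we get O(sound_alarm).
Applying K to premise 8 (O(sound_alarm → withhold_claim)) and O(sound_alarm) yields O(withhold_claim).
However, F(withhold_claim) at premise 1 amounts to O(¬withhold_claim).
We now have both O(withhold_claim) and O(¬withhold_claim) — withhold_claim is simultaneously obligatory and forbidden, violating the D-axiom.

Inconsistent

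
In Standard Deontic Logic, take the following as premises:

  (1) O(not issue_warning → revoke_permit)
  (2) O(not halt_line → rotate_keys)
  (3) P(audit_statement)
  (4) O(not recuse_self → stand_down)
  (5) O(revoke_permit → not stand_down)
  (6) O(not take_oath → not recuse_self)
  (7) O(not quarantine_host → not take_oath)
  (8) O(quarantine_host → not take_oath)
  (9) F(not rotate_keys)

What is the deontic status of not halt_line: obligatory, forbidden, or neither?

Premise 2 is O(not halt_line → rotate_keys); even if O(rotate_keys) held, inferring O(not halt_line) would be affirming the consequent — invalid.
No premise or chain of K-axiom applications forces O(not halt_line), and none forces O(halt_line). So not halt_line is neither obligatory nor forbidden under these norms.

Neither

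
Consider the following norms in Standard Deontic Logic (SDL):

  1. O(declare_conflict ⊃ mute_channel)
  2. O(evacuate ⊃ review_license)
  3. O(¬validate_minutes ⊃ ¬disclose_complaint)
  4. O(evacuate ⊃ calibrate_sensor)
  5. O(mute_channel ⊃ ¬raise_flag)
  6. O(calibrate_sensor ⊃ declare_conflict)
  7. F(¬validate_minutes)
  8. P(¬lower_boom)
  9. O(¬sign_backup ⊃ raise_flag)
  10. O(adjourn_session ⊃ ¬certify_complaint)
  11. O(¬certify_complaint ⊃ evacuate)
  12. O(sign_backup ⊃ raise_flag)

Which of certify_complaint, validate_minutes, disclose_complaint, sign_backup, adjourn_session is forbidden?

adjourn_session

Premises 12 and 9 are O(sign_backup ⊃ raise_flag) and O(¬sign_backup ⊃ raise_flag); every ideal world satisfies sign_backup or ¬sign_backup, so in either case raise_flag holds — hence O(raise_flag).
Premise 5, O(mute_channel ⊃ ¬raise_flag), contraposes to O(raise_flag ⊃ ¬mute_channel); with O(raise_flag) we get O(¬mute_channel).
The contrapositive of premise 1 (O(declare_conflict ⊃ mute_channel)) is O(¬mute_channel ⊃ ¬declare_conflict), and O(¬mute_channel) is already established, so O(¬declare_conflict).
Premise 6 is O(calibrate_sensor ⊃ declare_conflict); contrapositively O(¬declare_conflict ⊃ ¬calibrate_sensor). Since O(¬declare_conflict) holds, K gives O(¬calibrate_sensor).
Premise 4, O(evacuate ⊃ calibrate_sensor), contraposes to O(¬calibrate_sensor ⊃ ¬evacuate); with O(¬calibrate_sensor) we get O(¬evacuate).
The contrapositive of premise 11 (O(¬certify_complaint ⊃ evacuate)) is O(¬evacuate ⊃ certify_complaint), and O(¬evacuate) is already established, so O(certify_complaint).
The contrapositive of premise 10 (O(adjourn_session ⊃ ¬certify_complaint)) is O(certify_complaint ⊃ ¬adjourn_session), and O(certify_complaint) is already established, so O(¬adjourn_session).
So O(¬adjourn_session) holds, i.e. adjourn_session is forbidden. None of the other listed options is forbidden under the premises.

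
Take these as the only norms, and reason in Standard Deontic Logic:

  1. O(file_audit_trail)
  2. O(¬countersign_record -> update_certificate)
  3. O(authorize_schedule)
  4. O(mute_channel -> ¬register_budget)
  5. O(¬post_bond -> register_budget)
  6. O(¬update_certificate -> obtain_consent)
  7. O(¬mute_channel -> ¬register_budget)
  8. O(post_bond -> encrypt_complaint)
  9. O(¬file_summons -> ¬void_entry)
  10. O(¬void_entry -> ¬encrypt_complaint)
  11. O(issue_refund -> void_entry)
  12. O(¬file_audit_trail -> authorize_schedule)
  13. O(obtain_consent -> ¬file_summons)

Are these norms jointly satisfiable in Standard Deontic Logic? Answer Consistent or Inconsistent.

Premise 12 is O(¬file_audit_trail -> authorize_schedule); even if O(authorize_schedule) held, inferring O(¬file_audit_trail) would be affirming the consequent — invalid.
So O(¬file_audit_trail) is not derivable, and the apparent clash with O(file_audit_trail) does not arise.
A world satisfying every obligation exists (e.g. authorize_schedule=true, countersign_record=false, encrypt_complaint=true, file_audit_trail=true, file_summons=true, issue_refund=false, mute_channel=false, obtain_consent=false, post_bond=true, register_budget=false, update_certificate=true, void_entry=true); no atom is both obligatory and forbidden, so the set is consistent.

Consistent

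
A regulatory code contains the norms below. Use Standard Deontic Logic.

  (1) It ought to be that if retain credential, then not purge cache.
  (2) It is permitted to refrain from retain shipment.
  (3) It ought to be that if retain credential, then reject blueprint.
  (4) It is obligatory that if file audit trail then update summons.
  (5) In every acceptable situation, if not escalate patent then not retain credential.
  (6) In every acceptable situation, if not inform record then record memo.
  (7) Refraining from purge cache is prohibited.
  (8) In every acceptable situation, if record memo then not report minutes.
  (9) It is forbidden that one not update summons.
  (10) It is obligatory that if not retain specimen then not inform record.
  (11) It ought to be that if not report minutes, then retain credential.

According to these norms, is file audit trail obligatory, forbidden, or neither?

Premise 4 is O(file_audit_trail → update_summons); even if O(update_summons) held, inferring O(file_audit_trail) would be affirming the consequent — invalid.
No premise or chain of K-axiom applications forces O(file_audit_trail), and none forces O(¬file_audit_trail). So file_audit_trail is neither obligatory nor forbidden under these norms.

Neither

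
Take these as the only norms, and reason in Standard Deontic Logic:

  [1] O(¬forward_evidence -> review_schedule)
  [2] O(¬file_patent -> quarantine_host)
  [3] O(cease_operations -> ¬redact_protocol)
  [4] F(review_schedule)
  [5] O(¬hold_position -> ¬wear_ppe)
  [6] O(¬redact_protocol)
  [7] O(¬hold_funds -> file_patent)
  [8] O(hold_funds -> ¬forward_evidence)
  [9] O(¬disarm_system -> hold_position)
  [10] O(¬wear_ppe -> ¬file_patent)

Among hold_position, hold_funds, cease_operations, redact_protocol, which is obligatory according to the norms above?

F(review_schedule) at premise 4 means O(¬review_schedule).
Premise 1, O(¬forward_evidence -> review_schedule), contraposes to O(¬review_schedule -> forward_evidence); with O(¬review_schedule) we get O(forward_evidence).
Premise 8, O(hold_funds -> ¬forward_evidence), contraposes to O(forward_evidence -> ¬hold_funds); with O(forward_evidence) we get O(¬hold_funds).
Applying K to premise 7 (O(¬hold_funds -> file_patent)) and O(¬hold_funds) yields O(file_patent).
Premise 10, O(¬wear_ppe -> ¬file_patent), contraposes to O(file_patent -> wear_ppe); with O(file_patent) we get O(wear_ppe).
The contrapositive of premise 5 (O(¬hold_position -> ¬wear_ppe)) is O(wear_ppe -> hold_position), and O(wear_ppe) is already established, so O(hold_position).
So O(hold_position) holds — hold_position is obligatory. None of the other listed options is made obligatory by any chain of premises.

hold_position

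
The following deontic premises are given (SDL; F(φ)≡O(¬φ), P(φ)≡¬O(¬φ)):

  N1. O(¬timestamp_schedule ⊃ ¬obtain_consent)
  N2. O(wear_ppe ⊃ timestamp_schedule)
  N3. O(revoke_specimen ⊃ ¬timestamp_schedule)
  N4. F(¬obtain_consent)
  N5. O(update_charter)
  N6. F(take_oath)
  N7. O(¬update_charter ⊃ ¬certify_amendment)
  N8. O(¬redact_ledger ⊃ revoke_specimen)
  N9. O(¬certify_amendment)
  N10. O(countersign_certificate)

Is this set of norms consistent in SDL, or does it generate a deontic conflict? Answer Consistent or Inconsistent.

Consistent

Premise 7 is O(¬update_charter ⊃ ¬certify_amendment); even if O(¬certify_amendment) held, inferring O(¬update_charter) would be affirming the consequent — invalid.
So O(¬update_charter) is not derivable, and the apparent clash with O(update_charter) does not arise.
A world satisfying every obligation exists (e.g. certify_amendment=false, countersign_certificate=true, obtain_consent=true, redact_ledger=true, revoke_specimen=false, take_oath=false, timestamp_schedule=true, update_charter=true, wear_ppe=false); no atom is both obligatory and forbidden, so the set is consistent.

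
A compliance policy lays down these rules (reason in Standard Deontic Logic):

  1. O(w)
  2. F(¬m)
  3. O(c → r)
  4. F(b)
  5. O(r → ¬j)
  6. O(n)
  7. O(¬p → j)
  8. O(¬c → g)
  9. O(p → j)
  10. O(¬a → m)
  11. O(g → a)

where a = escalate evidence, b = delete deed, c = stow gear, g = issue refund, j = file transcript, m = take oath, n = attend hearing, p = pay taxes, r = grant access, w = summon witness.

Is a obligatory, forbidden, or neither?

Obligatory

Premises 9 and 7 are O(p → j) and O(¬p → j); every ideal world satisfies p or ¬p, so in either case j holds — hence O(j).
The contrapositive of premise 5 (O(r → ¬j)) is O(j → ¬r), and O(j) is already established, so O(¬r).
Premise 3 is O(c → r); contrapositively O(¬r → ¬c). Since O(¬r) holds, K gives O(¬c).
Applying K to premise 8 (O(¬c → g)) and O(¬c) yields O(g).
Applying K to premise 11 (O(g → a)) and O(g) yields O(a).
Premises 1, 2, 4, 6, 10 do not contribute to this derivation.
Hence a is obligatory.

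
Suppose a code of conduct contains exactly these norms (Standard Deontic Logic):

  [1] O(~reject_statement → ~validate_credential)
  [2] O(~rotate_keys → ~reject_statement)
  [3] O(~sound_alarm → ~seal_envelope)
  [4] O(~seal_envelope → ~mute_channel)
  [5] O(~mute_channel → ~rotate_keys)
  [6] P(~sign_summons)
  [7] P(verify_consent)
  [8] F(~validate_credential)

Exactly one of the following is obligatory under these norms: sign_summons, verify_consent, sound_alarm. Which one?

Premise 8 is F(~validate_credential), i.e. O(validate_credential).
Premise 1 is O(~reject_statement → ~validate_credential); contrapositively O(validate_credential → reject_statement). Since O(validate_credential) holds, K gives O(reject_statement).
Premise 2 is O(~rotate_keys → ~reject_statement); contrapositively O(reject_statement → rotate_keys). Since O(reject_statement) holds, K gives O(rotate_keys).
The contrapositive of premise 5 (O(~mute_channel → ~rotate_keys)) is O(rotate_keys → mute_channel), and O(rotate_keys) is already established, so O(mute_channel).
The contrapositive of premise 4 (O(~seal_envelope → ~mute_channel)) is O(mute_channel → seal_envelope), and O(mute_channel) is already established, so O(seal_envelope).
Premise 3, O(~sound_alarm → ~seal_envelope), contraposes to O(seal_envelope → sound_alarm); with O(seal_envelope) we get O(sound_alarm).
So O(sound_alarm) holds — sound_alarm is obligatory. None of the other listed options is made obligatory by any chain of premises.

sound_alarm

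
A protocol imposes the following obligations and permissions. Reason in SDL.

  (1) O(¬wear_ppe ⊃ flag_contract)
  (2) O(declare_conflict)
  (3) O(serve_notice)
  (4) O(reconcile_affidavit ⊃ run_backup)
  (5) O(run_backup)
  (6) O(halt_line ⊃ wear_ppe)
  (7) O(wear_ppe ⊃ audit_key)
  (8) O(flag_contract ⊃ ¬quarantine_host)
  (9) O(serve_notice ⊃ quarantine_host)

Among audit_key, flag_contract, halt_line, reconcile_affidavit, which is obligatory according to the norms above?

Premise 3 states O(serve_notice) outright.
From O(serve_notice) and premise 9, O(serve_notice ⊃ quarantine_host), we obtain O(quarantine_host).
The contrapositive of premise 8 (O(flag_contract ⊃ ¬quarantine_host)) is O(quarantine_host ⊃ ¬flag_contract), and O(quarantine_host) is already established, so O(¬flag_contract).
Premise 1, O(¬wear_ppe ⊃ flag_contract), contraposes to O(¬flag_contract ⊃ wear_ppe); with O(¬flag_contract) we get O(wear_ppe).
With premise 7, O(wear_ppe ⊃ audit_key), the K-axiom yields O(audit_key).
So O(audit_key) holds — audit_key is obligatory. None of the other listed options is made obligatory by any chain of premises.

audit_key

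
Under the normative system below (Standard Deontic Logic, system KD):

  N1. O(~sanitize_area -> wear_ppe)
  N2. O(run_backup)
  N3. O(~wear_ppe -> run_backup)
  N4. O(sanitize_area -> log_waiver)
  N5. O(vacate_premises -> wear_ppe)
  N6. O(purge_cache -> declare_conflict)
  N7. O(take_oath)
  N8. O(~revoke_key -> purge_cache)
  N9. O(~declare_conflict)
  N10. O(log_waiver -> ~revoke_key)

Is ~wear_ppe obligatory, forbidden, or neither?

Premise 9 states O(~declare_conflict) outright.
The contrapositive of premise 6 (O(purge_cache -> declare_conflict)) is O(~declare_conflict -> ~purge_cache), and O(~declare_conflict) is already established, so O(~purge_cache).
Premise 8, O(~revoke_key -> purge_cache), contraposes to O(~purge_cache -> revoke_key); with O(~purge_cache) we get O(revoke_key).
Premise 10 is O(log_waiver -> ~revoke_key); contrapositively O(revoke_key -> ~log_waiver). Since O(revoke_key) holds, K gives O(~log_waiver).
Premise 4 is O(sanitize_area -> log_waiver); contrapositively O(~log_waiver -> ~sanitize_area). Since O(~log_waiver) holds, K gives O(~sanitize_area).
With premise 1, O(~sanitize_area -> wear_ppe), the K-axiom yields O(wear_ppe).
Premises 2, 3, 5, 7 do not contribute to this derivation.
Thus O(wear_ppe), which is F(~wear_ppe): ~wear_ppe is forbidden.

Forbidden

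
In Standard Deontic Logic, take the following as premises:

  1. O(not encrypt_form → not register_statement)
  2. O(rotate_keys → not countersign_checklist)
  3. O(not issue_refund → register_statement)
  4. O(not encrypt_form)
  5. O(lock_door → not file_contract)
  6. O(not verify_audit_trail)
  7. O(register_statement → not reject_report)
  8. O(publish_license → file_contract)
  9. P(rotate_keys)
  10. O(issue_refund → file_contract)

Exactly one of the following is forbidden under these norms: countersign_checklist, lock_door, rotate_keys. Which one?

From premise 4 we have O(not encrypt_form).
With premise 1, O(not encrypt_form → not register_statement), the K-axiom yields O(not register_statement).
The contrapositive of premise 3 (O(not issue_refund → register_statement)) is O(not register_statement → issue_refund), and O(not register_statement) is already established, so O(issue_refund).
Premise 10 is O(issue_refund → file_contract); since O(issue_refund), deontic closure gives O(file_contract).
Premise 5 is O(lock_door → not file_contract); contrapositively O(file_contract → not lock_door). Since O(file_contract) holds, K gives O(not lock_door).
So O(not lock_door) holds, i.e. lock_door is forbidden. None of the other listed options is forbidden under the premises.

lock_door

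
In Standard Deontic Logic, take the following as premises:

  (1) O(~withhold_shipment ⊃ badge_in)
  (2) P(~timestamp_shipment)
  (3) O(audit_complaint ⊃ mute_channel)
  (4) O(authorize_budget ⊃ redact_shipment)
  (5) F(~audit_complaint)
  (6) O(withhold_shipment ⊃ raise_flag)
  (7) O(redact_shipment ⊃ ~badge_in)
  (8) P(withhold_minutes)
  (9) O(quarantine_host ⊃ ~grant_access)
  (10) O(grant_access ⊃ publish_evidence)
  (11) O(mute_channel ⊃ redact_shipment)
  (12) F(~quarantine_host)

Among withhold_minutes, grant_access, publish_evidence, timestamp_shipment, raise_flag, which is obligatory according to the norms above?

raise_flag

F(~audit_complaint) at premise 5 means O(audit_complaint).
Premise 3 is O(audit_complaint ⊃ mute_channel); since O(audit_complaint), deontic closure gives O(mute_channel).
From O(mute_channel) and premise 11, O(mute_channel ⊃ redact_shipment), we obtain O(redact_shipment).
With premise 7, O(redact_shipment ⊃ ~badge_in), the K-axiom yields O(~badge_in).
The contrapositive of premise 1 (O(~withhold_shipment ⊃ badge_in)) is O(~badge_in ⊃ withhold_shipment), and O(~badge_in) is already established, so O(withhold_shipment).
With premise 6, O(withhold_shipment ⊃ raise_flag), the K-axiom yields O(raise_flag).
So O(raise_flag) holds — raise_flag is obligatory. None of the other listed options is made obligatory by any chain of premises.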